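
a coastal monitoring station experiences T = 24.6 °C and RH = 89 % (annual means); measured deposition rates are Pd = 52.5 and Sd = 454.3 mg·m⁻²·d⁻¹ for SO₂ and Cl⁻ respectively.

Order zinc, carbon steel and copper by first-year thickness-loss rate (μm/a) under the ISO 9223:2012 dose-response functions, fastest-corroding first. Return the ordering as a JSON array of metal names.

["carbon steel", "zinc", "copper"]

zinc: temperature factor f = -0.071·(14.6) = -1.0366
  sulphur-dioxide contribution → 1.568 μm/a
  chloride contribution → 9.442 μm/a
  total first-year rate 11.01 μm/a
carbon steel: T>10 °C ⇒ hinge -0.054·(24.6−10) = -0.7884
  sulphur-dioxide contribution → 37.42 μm/a
  chloride contribution → 228.6 μm/a
  ⇒ r_corr(carbon steel) = 266 μm/a
copper: f(T) = -0.080·(T−10) [T>10 °C] = -1.1680
  sulphur-dioxide contribution → 0.8805 μm/a
  chloride contribution → 4.397 μm/a
  ⇒ r_corr(copper) = 5.278 μm/a
Ordering by μm/a: carbon steel (266) > zinc (11) > copper (5.28)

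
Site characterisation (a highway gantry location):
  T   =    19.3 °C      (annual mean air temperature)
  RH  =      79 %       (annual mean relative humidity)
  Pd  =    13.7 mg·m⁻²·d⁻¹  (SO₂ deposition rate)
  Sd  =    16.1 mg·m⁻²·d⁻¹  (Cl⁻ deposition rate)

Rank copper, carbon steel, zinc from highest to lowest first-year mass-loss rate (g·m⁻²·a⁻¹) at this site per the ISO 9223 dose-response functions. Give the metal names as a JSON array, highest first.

["carbon steel", "copper", "zinc"]

copper: temperature factor f = -0.080·(9.3) = -0.7440
  SO₂ term: 0.0053·13.7^0.26·exp(0.059·79-0.7440) = 0.526
  Sd branch = 0.01025·Sd^0.27·e^(0.036·RH+0.049·T) = 0.9603 μm/a
  sum: 0.526 + 0.9603 → r_corr = 1.486 μm/a
  mass loss = 1.486 μm/a × 8.96 g/cm³ = 13.32 g·m⁻²·a⁻¹
carbon steel: temperature factor f = -0.054·(9.3) = -0.5022
  Pd branch = 1.77·Pd^0.52·e^(0.02·RH+f) = 20.28 μm/a
  Cl⁻ term: 0.102·16.1^0.62·exp(0.033·79+0.04·19.3) = 16.76
  sum: 20.28 + 16.76 → r_corr = 37.05 μm/a
  mass loss = 37.05 μm/a × 7.85 g/cm³ = 290.8 g·m⁻²·a⁻¹
zinc: temperature factor f = -0.071·(9.3) = -0.6603
  Pd branch = 0.0129·Pd^0.44·e^(0.046·RH+f) = 0.7984 μm/a
  Sd branch = 0.0175·Sd^0.57·e^(0.008·RH+0.085·T) = 0.8277 μm/a
  sum: 0.7984 + 0.8277 → r_corr = 1.626 μm/a
  mass loss = 1.626 μm/a × 7.14 g/cm³ = 11.61 g·m⁻²·a⁻¹
Ordering by g·m⁻²·a⁻¹: carbon steel (291) > copper (13.3) > zinc (11.6)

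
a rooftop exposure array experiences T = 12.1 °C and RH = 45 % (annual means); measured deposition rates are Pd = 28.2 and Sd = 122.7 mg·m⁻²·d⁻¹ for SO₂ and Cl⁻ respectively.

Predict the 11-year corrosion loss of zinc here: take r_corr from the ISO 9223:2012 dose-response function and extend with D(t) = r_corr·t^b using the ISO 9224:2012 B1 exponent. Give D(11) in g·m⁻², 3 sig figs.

zinc: f(T) = -0.071·(T−10) [T>10 °C] = -0.1491
  sulphur-dioxide contribution → 0.3828 μm/a
  chloride contribution → 1.088 μm/a
  ⇒ r_corr(zinc) = 1.471 μm/a
Power-law: D(11) = r_corr · 11^0.813
  D(11) = 1.471 × 11^0.813 = 1.471 × 7.025 = 10.33 μm
  Mass loss = 10.33 μm × 7.14 g/cm³ = 73.78 g·m⁻²

D(11) = 73.8 g·m⁻²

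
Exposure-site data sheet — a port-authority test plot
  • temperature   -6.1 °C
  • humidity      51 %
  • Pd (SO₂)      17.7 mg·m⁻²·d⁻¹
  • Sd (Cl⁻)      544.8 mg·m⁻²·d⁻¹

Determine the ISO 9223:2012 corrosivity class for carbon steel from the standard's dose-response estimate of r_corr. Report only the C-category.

C2

carbon steel: temperature factor f = +0.150·(-16.1) = -2.4150
  sulphur-dioxide contribution → 1.955 μm/a
  chloride contribution → 21.38 μm/a
  total first-year rate 23.34 μm/a
23.3 μm/a falls in (1.3, 25] for carbon steel → category C2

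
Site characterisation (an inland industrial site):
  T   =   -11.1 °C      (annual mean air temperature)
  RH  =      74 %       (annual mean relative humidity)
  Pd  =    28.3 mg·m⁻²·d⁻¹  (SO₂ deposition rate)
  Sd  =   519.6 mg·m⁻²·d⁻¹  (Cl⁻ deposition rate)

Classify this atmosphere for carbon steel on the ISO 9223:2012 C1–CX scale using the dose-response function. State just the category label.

C3

carbon steel: f(T) = +0.150·(T−10) [T≤10 °C] = -3.1650
  Pd branch = 1.77·Pd^0.52·e^(0.02·RH+f) = 1.867 μm/a
  Cl⁻ term: 0.102·519.6^0.62·exp(0.033·74+0.04·-11.1) = 36.31
  sum: 1.867 + 36.31 → r_corr = 38.18 μm/a
Category bounds: 25…50 μm/a bracket r_corr ⇒ C3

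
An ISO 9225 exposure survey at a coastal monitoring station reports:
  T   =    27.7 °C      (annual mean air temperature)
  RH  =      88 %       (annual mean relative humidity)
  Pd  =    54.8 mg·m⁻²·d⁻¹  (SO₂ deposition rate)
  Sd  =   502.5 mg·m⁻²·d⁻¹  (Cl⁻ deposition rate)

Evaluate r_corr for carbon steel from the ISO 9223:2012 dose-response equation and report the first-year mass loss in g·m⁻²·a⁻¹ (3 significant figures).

carbon steel: temperature factor f = -0.054·(17.7) = -0.9558
  SO₂ term: 1.77·54.8^0.52·exp(0.02·88-0.9558) = 31.72
  Cl⁻ term: 0.102·502.5^0.62·exp(0.033·88+0.04·27.7) = 266.5
  sum: 31.72 + 266.5 → r_corr = 298.2 μm/a
Convert to mass loss: 298.2 μm/a × 7.85 g/cm³ = 2341 g·m⁻²·a⁻¹

r_corr = 2.34e+03 g·m⁻²·a⁻¹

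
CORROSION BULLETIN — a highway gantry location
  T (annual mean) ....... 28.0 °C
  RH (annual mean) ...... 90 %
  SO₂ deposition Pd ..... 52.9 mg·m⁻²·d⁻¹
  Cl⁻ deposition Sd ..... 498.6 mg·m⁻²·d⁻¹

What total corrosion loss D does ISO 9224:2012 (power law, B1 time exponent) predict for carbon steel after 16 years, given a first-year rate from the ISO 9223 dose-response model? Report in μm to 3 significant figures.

carbon steel: f(T) = -0.054·(T−10) [T>10 °C] = -0.9720
  SO₂ term: 1.77·52.9^0.52·exp(0.02·90-0.9720) = 31.9
  Cl⁻ term: 0.102·498.6^0.62·exp(0.033·90+0.04·28.0) = 286.7
  sum: 31.9 + 286.7 → r_corr = 318.6 μm/a
Long-term exponent b (ISO 9224 Table 2, B1) = 0.523
  D(16) = 318.6 × 16^0.523 = 318.6 × 4.263 = 1358 μm

D(16) = 1.36e+03 μm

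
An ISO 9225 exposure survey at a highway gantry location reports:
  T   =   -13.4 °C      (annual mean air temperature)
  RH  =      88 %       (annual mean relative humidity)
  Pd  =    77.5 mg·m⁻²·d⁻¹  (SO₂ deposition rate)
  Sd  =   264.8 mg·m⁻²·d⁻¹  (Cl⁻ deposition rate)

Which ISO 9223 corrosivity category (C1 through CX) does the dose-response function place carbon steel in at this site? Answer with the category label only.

carbon steel: T≤10 °C ⇒ hinge +0.150·(-13.4−10) = -3.5100
  Pd branch = 1.77·Pd^0.52·e^(0.02·RH+f) = 2.954 μm/a
  Cl⁻ term: 0.102·264.8^0.62·exp(0.033·88+0.04·-13.4) = 34.61
  sum: 2.954 + 34.61 → r_corr = 37.57 μm/a
37.6 μm/a falls in (25, 50] for carbon steel → category C3

C3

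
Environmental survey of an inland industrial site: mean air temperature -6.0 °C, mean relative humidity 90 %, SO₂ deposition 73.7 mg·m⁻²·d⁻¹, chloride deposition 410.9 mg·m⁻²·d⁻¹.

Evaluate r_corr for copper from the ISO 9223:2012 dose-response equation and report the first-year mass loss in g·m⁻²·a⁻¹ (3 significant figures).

r_corr = 12.8 g·m⁻²·a⁻¹

copper: temperature factor f = +0.126·(-16.0) = -2.0160
  sulphur-dioxide contribution → 0.4369 μm/a
  chloride contribution → 0.9905 μm/a
  ⇒ r_corr(copper) = 1.427 μm/a
Convert to mass loss: 1.427 μm/a × 8.96 g/cm³ = 12.79 g·m⁻²·a⁻¹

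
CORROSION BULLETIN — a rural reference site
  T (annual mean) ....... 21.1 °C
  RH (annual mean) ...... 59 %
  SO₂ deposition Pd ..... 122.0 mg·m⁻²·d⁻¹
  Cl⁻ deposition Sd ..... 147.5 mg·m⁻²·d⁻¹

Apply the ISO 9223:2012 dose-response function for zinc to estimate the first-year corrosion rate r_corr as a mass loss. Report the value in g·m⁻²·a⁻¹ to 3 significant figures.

r_corr = 26.0 g·m⁻²·a⁻¹

zinc: T>10 °C ⇒ hinge -0.071·(21.1−10) = -0.7881
  sulphur-dioxide contribution → 0.7328 μm/a
  chloride contribution → 2.905 μm/a
  ⇒ r_corr(zinc) = 3.638 μm/a
Convert to mass loss: 3.638 μm/a × 7.14 g/cm³ = 25.97 g·m⁻²·a⁻¹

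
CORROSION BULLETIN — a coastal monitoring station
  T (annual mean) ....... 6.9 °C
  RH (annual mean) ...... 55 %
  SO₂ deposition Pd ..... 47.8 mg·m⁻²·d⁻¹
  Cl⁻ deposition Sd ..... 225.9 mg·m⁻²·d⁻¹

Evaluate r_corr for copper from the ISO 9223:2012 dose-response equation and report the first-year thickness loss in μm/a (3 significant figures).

copper: T≤10 °C ⇒ hinge +0.126·(6.9−10) = -0.3906
  sulphur-dioxide contribution → 0.2515 μm/a
  chloride contribution → 0.4498 μm/a
  total first-year rate 0.7013 μm/a

r_corr = 0.701 μm/a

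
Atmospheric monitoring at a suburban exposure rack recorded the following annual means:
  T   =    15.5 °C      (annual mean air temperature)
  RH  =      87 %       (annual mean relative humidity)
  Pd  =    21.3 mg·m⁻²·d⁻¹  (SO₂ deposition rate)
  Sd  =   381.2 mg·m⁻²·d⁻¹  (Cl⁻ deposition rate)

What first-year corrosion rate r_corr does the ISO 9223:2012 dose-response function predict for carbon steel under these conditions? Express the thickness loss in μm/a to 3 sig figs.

r_corr = 170 μm/a

carbon steel: f(T) = -0.054·(T−10) [T>10 °C] = -0.2970
  SO₂ term: 1.77·21.3^0.52·exp(0.02·87-0.2970) = 36.76
  Sd branch = 0.102·Sd^0.62·e^(0.033·RH+0.04·T) = 133.4 μm/a
  sum: 36.76 + 133.4 → r_corr = 170.1 μm/a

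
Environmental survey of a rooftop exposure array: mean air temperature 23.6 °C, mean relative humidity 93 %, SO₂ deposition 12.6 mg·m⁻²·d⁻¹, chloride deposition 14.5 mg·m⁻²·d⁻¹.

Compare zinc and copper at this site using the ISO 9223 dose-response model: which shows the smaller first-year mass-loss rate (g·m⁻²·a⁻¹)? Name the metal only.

zinc

zinc: T>10 °C ⇒ hinge -0.071·(23.6−10) = -0.9656
  SO₂ term: 0.0129·12.6^0.44·exp(0.046·93-0.9656) = 1.08
  Sd branch = 0.0175·Sd^0.57·e^(0.008·RH+0.085·T) = 1.257 μm/a
  r_corr = 1.08 + 1.257 = 2.337 μm/a
  mass loss = 2.337 μm/a × 7.14 g/cm³ = 16.68 g·m⁻²·a⁻¹
copper: T>10 °C ⇒ hinge -0.080·(23.6−10) = -1.0880
  Pd branch = 0.0053·Pd^0.26·e^(0.059·RH+f) = 0.8334 μm/a
  Cl⁻ term: 0.01025·14.5^0.27·exp(0.036·93+0.049·23.6) = 1.908
  r_corr = 0.8334 + 1.908 = 2.741 μm/a
  mass loss = 2.741 μm/a × 8.96 g/cm³ = 24.56 g·m⁻²·a⁻¹
Ordering by g·m⁻²·a⁻¹: copper (24.6) > zinc (16.7)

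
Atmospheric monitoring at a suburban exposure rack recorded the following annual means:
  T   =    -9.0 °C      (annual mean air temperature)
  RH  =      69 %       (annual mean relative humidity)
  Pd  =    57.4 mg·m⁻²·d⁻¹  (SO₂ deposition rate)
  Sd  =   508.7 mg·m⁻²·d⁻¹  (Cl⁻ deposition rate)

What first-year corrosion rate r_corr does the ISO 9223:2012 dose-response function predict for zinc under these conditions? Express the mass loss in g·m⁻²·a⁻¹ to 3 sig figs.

zinc: f(T) = +0.038·(T−10) [T≤10 °C] = -0.7220
  Pd branch = 0.0129·Pd^0.44·e^(0.046·RH+f) = 0.89 μm/a
  Sd branch = 0.0175·Sd^0.57·e^(0.008·RH+0.085·T) = 0.4934 μm/a
  sum: 0.89 + 0.4934 → r_corr = 1.383 μm/a
Convert to mass loss: 1.383 μm/a × 7.14 g/cm³ = 9.878 g·m⁻²·a⁻¹

r_corr = 9.88 g·m⁻²·a⁻¹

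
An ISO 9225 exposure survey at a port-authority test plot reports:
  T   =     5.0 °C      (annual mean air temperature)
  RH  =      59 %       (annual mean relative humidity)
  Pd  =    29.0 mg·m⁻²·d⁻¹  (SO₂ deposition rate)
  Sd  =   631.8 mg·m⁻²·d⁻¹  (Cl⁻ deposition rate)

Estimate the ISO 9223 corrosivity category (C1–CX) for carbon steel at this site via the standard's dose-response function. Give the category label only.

carbon steel: f(T) = +0.150·(T−10) [T≤10 °C] = -0.7500
  Pd branch = 1.77·Pd^0.52·e^(0.02·RH+f) = 15.67 μm/a
  Sd branch = 0.102·Sd^0.62·e^(0.033·RH+0.04·T) = 47.58 μm/a
  r_corr = 15.67 + 47.58 = 63.25 μm/a
ISO 9223 Table 2 (carbon steel): 50 < 63.2 ≤ 80 μm/a ⇒ C4

C4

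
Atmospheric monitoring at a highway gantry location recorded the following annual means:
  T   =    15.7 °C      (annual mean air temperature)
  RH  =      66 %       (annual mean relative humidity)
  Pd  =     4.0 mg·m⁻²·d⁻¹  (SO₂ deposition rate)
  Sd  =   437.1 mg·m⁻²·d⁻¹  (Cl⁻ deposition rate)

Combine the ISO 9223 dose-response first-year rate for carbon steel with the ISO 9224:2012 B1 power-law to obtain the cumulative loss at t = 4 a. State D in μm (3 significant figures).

D(4) = 172 μm

carbon steel: temperature factor f = -0.054·(5.7) = -0.3078
  sulphur-dioxide contribution → 10.01 μm/a
  chloride contribution → 73.18 μm/a
  total first-year rate 83.19 μm/a
ISO 9224: D(t) = r_corr · t^b with b = 0.523 (carbon steel, B1)
  D(4) = 83.19 × 4^0.523 = 83.19 × 2.065 = 171.8 μm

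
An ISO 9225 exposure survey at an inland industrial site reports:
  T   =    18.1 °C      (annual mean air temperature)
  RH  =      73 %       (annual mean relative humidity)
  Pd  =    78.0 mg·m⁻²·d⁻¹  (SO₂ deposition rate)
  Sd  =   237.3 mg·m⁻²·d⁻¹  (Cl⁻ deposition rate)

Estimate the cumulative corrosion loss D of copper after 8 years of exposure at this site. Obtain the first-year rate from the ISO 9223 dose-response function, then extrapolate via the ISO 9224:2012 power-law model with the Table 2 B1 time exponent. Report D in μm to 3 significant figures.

D(8) = 8.59 μm

copper: T>10 °C ⇒ hinge -0.080·(18.1−10) = -0.6480
  sulphur-dioxide contribution → 0.6387 μm/a
  chloride contribution → 1.509 μm/a
  ⇒ r_corr(copper) = 2.147 μm/a
Power-law: D(8) = r_corr · 8^0.667
  D(8) = 2.147 × 8^0.667 = 2.147 × 4.003 = 8.595 μm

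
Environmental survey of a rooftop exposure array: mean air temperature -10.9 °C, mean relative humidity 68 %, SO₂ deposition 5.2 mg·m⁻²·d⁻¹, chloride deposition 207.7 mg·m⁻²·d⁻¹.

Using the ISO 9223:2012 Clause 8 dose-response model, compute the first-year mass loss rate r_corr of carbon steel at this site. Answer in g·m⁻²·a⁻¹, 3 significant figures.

r_corr = 139 g·m⁻²·a⁻¹

carbon steel: temperature factor f = +0.150·(-20.9) = -3.1350
  sulphur-dioxide contribution → 0.707 μm/a
  chloride contribution → 17.01 μm/a
  total first-year rate 17.71 μm/a
Convert to mass loss: 17.71 μm/a × 7.85 g/cm³ = 139.1 g·m⁻²·a⁻¹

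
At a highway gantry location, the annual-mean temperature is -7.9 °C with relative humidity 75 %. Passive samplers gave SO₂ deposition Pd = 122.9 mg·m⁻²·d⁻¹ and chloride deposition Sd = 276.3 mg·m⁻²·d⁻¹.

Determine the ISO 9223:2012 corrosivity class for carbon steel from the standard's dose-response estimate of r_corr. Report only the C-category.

C3

carbon steel: f(T) = +0.150·(T−10) [T≤10 °C] = -2.6850
  SO₂ term: 1.77·122.9^0.52·exp(0.02·75-2.6850) = 6.605
  Cl⁻ term: 0.102·276.3^0.62·exp(0.033·75+0.04·-7.9) = 28.83
  r_corr = 6.605 + 28.83 = 35.44 μm/a
35.4 μm/a falls in (25, 50] for carbon steel → category C3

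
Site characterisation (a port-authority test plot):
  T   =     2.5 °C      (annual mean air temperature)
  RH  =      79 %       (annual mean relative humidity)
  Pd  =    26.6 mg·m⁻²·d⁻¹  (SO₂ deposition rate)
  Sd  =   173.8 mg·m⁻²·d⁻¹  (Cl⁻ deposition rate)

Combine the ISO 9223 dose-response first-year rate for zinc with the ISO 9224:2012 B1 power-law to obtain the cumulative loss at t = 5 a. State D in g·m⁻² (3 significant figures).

D(5) = 61.5 g·m⁻²

zinc: T≤10 °C ⇒ hinge +0.038·(2.5−10) = -0.2850
  SO₂ term: 0.0129·26.6^0.44·exp(0.046·79-0.2850) = 1.556
  Sd branch = 0.0175·Sd^0.57·e^(0.008·RH+0.085·T) = 0.7702 μm/a
  sum: 1.556 + 0.7702 → r_corr = 2.326 μm/a
Long-term exponent b (ISO 9224 Table 2, B1) = 0.813
  D(5) = 2.326 × 5^0.813 = 2.326 × 3.701 = 8.608 μm
  Mass loss = 8.608 μm × 7.14 g/cm³ = 61.46 g·m⁻²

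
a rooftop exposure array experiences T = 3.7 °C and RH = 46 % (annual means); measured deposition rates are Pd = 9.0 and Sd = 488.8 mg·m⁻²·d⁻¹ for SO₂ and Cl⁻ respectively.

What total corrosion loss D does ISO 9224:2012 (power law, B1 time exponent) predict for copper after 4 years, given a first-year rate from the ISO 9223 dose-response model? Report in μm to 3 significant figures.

D(4) = 1.02 μm

copper: temperature factor f = +0.126·(-6.3) = -0.7938
  sulphur-dioxide contribution → 0.06402 μm/a
  chloride contribution → 0.3425 μm/a
  total first-year rate 0.4066 μm/a
Long-term exponent b (ISO 9224 Table 2, B1) = 0.667
  D(4) = 0.4066 × 4^0.667 = 0.4066 × 2.521 = 1.025 μm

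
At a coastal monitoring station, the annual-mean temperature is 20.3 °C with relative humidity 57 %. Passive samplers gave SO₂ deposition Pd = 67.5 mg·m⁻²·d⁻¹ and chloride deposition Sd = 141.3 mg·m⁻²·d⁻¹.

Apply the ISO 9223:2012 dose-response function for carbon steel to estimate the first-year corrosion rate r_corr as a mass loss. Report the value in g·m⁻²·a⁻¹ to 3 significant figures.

r_corr = 477 g·m⁻²·a⁻¹

carbon steel: f(T) = -0.054·(T−10) [T>10 °C] = -0.5562
  SO₂ term: 1.77·67.5^0.52·exp(0.02·57-0.5562) = 28.36
  Cl⁻ term: 0.102·141.3^0.62·exp(0.033·57+0.04·20.3) = 32.45
  sum: 28.36 + 32.45 → r_corr = 60.82 μm/a
Convert to mass loss: 60.82 μm/a × 7.85 g/cm³ = 477.4 g·m⁻²·a⁻¹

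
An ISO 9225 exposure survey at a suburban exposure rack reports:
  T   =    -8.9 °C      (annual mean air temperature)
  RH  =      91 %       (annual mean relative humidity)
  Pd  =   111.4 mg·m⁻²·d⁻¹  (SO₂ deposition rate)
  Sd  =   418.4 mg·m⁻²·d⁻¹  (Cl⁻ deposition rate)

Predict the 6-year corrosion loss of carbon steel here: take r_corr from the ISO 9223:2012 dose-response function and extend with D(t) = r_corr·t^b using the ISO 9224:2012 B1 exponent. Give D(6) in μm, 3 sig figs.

carbon steel: T≤10 °C ⇒ hinge +0.150·(-8.9−10) = -2.8350
  Pd branch = 1.77·Pd^0.52·e^(0.02·RH+f) = 7.44 μm/a
  Sd branch = 0.102·Sd^0.62·e^(0.033·RH+0.04·T) = 60.75 μm/a
  r_corr = 7.44 + 60.75 = 68.19 μm/a
ISO 9224: D(t) = r_corr · t^b with b = 0.523 (carbon steel, B1)
  D(6) = 68.19 × 6^0.523 = 68.19 × 2.553 = 174.1 μm

D(6) = 174 μm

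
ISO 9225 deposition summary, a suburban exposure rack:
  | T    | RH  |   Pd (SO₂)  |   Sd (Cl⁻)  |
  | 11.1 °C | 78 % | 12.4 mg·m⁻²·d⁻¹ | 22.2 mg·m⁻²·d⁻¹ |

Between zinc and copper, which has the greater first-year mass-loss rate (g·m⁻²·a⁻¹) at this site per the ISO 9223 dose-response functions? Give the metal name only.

zinc: T>10 °C ⇒ hinge -0.071·(11.1−10) = -0.0781
  sulphur-dioxide contribution → 1.306 μm/a
  chloride contribution → 0.4912 μm/a
  ⇒ r_corr(zinc) = 1.797 μm/a
  mass loss = 1.797 μm/a × 7.14 g/cm³ = 12.83 g·m⁻²·a⁻¹
copper: T>10 °C ⇒ hinge -0.080·(11.1−10) = -0.0880
  sulphur-dioxide contribution → 0.931 μm/a
  chloride contribution → 0.676 μm/a
  ⇒ r_corr(copper) = 1.607 μm/a
  mass loss = 1.607 μm/a × 8.96 g/cm³ = 14.4 g·m⁻²·a⁻¹
Ordering by g·m⁻²·a⁻¹: copper (14.4) > zinc (12.8)

copper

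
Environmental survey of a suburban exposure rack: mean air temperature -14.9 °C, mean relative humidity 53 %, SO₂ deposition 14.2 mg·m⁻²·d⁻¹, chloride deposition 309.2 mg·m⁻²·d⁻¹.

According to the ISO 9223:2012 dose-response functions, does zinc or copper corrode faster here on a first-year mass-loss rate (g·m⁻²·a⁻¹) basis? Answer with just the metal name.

zinc: temperature factor f = +0.038·(-24.9) = -0.9462
  Pd branch = 0.0129·Pd^0.44·e^(0.046·RH+f) = 0.1843 μm/a
  Sd branch = 0.0175·Sd^0.57·e^(0.008·RH+0.085·T) = 0.198 μm/a
  r_corr = 0.1843 + 0.198 = 0.3822 μm/a
  mass loss = 0.3822 μm/a × 7.14 g/cm³ = 2.729 g·m⁻²·a⁻¹
copper: T≤10 °C ⇒ hinge +0.126·(-14.9−10) = -3.1374
  SO₂ term: 0.0053·14.2^0.26·exp(0.059·53-3.1374) = 0.01046
  Cl⁻ term: 0.01025·309.2^0.27·exp(0.036·53+0.049·-14.9) = 0.1565
  sum: 0.01046 + 0.1565 → r_corr = 0.167 μm/a
  mass loss = 0.167 μm/a × 8.96 g/cm³ = 1.496 g·m⁻²·a⁻¹
Ordering by g·m⁻²·a⁻¹: zinc (2.73) > copper (1.5)

zinc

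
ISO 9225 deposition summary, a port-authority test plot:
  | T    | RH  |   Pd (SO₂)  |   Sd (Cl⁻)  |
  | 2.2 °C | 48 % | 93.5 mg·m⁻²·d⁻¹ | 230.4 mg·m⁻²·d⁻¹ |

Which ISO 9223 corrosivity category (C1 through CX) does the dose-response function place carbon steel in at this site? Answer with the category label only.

C3

carbon steel: T≤10 °C ⇒ hinge +0.150·(2.2−10) = -1.1700
  Pd branch = 1.77·Pd^0.52·e^(0.02·RH+f) = 15.19 μm/a
  Cl⁻ term: 0.102·230.4^0.62·exp(0.033·48+0.04·2.2) = 15.83
  sum: 15.19 + 15.83 → r_corr = 31.02 μm/a
31 μm/a falls in (25, 50] for carbon steel → category C3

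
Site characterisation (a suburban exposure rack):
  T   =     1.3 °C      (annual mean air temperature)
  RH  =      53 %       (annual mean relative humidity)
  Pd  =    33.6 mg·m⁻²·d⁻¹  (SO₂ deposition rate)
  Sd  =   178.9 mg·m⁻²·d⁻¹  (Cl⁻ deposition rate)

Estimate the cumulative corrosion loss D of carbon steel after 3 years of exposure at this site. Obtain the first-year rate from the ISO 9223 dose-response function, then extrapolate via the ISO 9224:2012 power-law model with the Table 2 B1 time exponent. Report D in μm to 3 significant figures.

D(3) = 42.7 μm

carbon steel: temperature factor f = +0.150·(-8.7) = -1.3050
  sulphur-dioxide contribution → 8.615 μm/a
  chloride contribution → 15.4 μm/a
  total first-year rate 24.01 μm/a
Power-law: D(3) = r_corr · 3^0.523
  D(3) = 24.01 × 3^0.523 = 24.01 × 1.776 = 42.65 μm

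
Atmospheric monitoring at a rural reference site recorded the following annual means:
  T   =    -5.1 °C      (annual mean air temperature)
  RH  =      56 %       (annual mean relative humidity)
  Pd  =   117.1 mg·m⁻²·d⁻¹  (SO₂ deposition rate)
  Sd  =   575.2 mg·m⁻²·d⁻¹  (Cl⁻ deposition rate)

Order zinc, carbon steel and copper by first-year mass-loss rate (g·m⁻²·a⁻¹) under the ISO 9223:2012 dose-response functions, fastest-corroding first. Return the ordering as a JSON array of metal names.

["carbon steel", "zinc", "copper"]

zinc: temperature factor f = +0.038·(-15.1) = -0.5738
  Pd branch = 0.0129·Pd^0.44·e^(0.046·RH+f) = 0.7768 μm/a
  Cl⁻ term: 0.0175·575.2^0.57·exp(0.008·56+0.085·-5.1) = 0.6644
  r_corr = 0.7768 + 0.6644 = 1.441 μm/a
  mass loss = 1.441 μm/a × 7.14 g/cm³ = 10.29 g·m⁻²·a⁻¹
carbon steel: T≤10 °C ⇒ hinge +0.150·(-5.1−10) = -2.2650
  Pd branch = 1.77·Pd^0.52·e^(0.02·RH+f) = 6.704 μm/a
  Cl⁻ term: 0.102·575.2^0.62·exp(0.033·56+0.04·-5.1) = 27.14
  sum: 6.704 + 27.14 → r_corr = 33.85 μm/a
  mass loss = 33.85 μm/a × 7.85 g/cm³ = 265.7 g·m⁻²·a⁻¹
copper: f(T) = +0.126·(T−10) [T≤10 °C] = -1.9026
  Pd branch = 0.0053·Pd^0.26·e^(0.059·RH+f) = 0.07425 μm/a
  Cl⁻ term: 0.01025·575.2^0.27·exp(0.036·56+0.049·-5.1) = 0.3333
  sum: 0.07425 + 0.3333 → r_corr = 0.4076 μm/a
  mass loss = 0.4076 μm/a × 8.96 g/cm³ = 3.652 g·m⁻²·a⁻¹
Ordering by g·m⁻²·a⁻¹: carbon steel (266) > zinc (10.3) > copper (3.65)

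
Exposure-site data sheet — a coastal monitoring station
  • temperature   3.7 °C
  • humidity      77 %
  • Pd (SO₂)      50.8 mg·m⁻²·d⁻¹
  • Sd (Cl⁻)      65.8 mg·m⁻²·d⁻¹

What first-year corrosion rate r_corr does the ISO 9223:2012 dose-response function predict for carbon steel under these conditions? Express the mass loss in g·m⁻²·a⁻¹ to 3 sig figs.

carbon steel: T≤10 °C ⇒ hinge +0.150·(3.7−10) = -0.9450
  sulphur-dioxide contribution → 24.74 μm/a
  chloride contribution → 20.12 μm/a
  ⇒ r_corr(carbon steel) = 44.87 μm/a
Convert to mass loss: 44.87 μm/a × 7.85 g/cm³ = 352.2 g·m⁻²·a⁻¹

r_corr = 352 g·m⁻²·a⁻¹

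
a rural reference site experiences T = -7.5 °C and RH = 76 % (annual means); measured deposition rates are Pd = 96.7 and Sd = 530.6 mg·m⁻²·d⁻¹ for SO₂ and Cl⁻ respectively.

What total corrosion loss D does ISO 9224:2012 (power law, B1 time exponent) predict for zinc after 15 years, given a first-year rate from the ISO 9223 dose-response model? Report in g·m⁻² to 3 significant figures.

D(15) = 145 g·m⁻²

zinc: temperature factor f = +0.038·(-17.5) = -0.6650
  sulphur-dioxide contribution → 1.636 μm/a
  chloride contribution → 0.6072 μm/a
  total first-year rate 2.243 μm/a
Long-term exponent b (ISO 9224 Table 2, B1) = 0.813
  D(15) = 2.243 × 15^0.813 = 2.243 × 9.04 = 20.27 μm
  Mass loss = 20.27 μm × 7.14 g/cm³ = 144.8 g·m⁻²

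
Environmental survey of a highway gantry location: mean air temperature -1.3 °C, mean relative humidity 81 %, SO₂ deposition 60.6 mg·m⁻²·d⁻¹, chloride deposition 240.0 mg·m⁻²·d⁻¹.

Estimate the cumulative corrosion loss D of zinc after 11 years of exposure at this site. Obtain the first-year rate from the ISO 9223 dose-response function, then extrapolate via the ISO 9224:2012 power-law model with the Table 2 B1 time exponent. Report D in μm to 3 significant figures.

zinc: f(T) = +0.038·(T−10) [T≤10 °C] = -0.4294
  sulphur-dioxide contribution → 2.121 μm/a
  chloride contribution → 0.6811 μm/a
  total first-year rate 2.802 μm/a
ISO 9224: D(t) = r_corr · t^b with b = 0.813 (zinc, B1)
  D(11) = 2.802 × 11^0.813 = 2.802 × 7.025 = 19.69 μm

D(11) = 19.7 μm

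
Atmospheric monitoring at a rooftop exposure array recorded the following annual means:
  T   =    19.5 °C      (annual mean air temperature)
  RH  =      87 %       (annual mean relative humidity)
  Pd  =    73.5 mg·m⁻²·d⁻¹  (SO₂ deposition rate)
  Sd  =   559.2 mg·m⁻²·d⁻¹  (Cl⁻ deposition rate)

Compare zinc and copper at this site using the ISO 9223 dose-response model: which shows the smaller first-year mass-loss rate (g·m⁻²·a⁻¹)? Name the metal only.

copper

zinc: temperature factor f = -0.071·(9.5) = -0.6745
  SO₂ term: 0.0129·73.5^0.44·exp(0.046·87-0.6745) = 2.382
  Cl⁻ term: 0.0175·559.2^0.57·exp(0.008·87+0.085·19.5) = 6.781
  sum: 2.382 + 6.781 → r_corr = 9.162 μm/a
  mass loss = 9.162 μm/a × 7.14 g/cm³ = 65.42 g·m⁻²·a⁻¹
copper: temperature factor f = -0.080·(9.5) = -0.7600
  Pd branch = 0.0053·Pd^0.26·e^(0.059·RH+f) = 1.284 μm/a
  Sd branch = 0.01025·Sd^0.27·e^(0.036·RH+0.049·T) = 3.371 μm/a
  r_corr = 1.284 + 3.371 = 4.655 μm/a
  mass loss = 4.655 μm/a × 8.96 g/cm³ = 41.71 g·m⁻²·a⁻¹
Ordering by g·m⁻²·a⁻¹: zinc (65.4) > copper (41.7)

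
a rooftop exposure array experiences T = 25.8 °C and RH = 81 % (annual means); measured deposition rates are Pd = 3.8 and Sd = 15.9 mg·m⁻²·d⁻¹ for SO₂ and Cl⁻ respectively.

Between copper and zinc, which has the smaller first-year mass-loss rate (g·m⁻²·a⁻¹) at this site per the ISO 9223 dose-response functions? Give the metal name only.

copper: temperature factor f = -0.080·(15.8) = -1.2640
  SO₂ term: 0.0053·3.8^0.26·exp(0.059·81-1.2640) = 0.2521
  Sd branch = 0.01025·Sd^0.27·e^(0.036·RH+0.049·T) = 1.414 μm/a
  sum: 0.2521 + 1.414 → r_corr = 1.666 μm/a
  mass loss = 1.666 μm/a × 8.96 g/cm³ = 14.93 g·m⁻²·a⁻¹
zinc: f(T) = -0.071·(T−10) [T>10 °C] = -1.1218
  Pd branch = 0.0129·Pd^0.44·e^(0.046·RH+f) = 0.3138 μm/a
  Cl⁻ term: 0.0175·15.9^0.57·exp(0.008·81+0.085·25.8) = 1.451
  r_corr = 0.3138 + 1.451 = 1.765 μm/a
  mass loss = 1.765 μm/a × 7.14 g/cm³ = 12.6 g·m⁻²·a⁻¹
Ordering by g·m⁻²·a⁻¹: copper (14.9) > zinc (12.6)

zinc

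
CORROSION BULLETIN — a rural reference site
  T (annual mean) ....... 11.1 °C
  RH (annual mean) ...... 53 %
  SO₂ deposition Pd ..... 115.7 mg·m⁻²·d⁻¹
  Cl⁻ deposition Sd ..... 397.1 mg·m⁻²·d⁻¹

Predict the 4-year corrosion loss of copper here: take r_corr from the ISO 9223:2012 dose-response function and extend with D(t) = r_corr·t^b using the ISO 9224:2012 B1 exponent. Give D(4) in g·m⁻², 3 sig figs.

copper: T>10 °C ⇒ hinge -0.080·(11.1−10) = -0.0880
  Pd branch = 0.0053·Pd^0.26·e^(0.059·RH+f) = 0.3807 μm/a
  Cl⁻ term: 0.01025·397.1^0.27·exp(0.036·53+0.049·11.1) = 0.5988
  sum: 0.3807 + 0.5988 → r_corr = 0.9795 μm/a
Long-term exponent b (ISO 9224 Table 2, B1) = 0.667
  D(4) = 0.9795 × 4^0.667 = 0.9795 × 2.521 = 2.469 μm
  Mass loss = 2.469 μm × 8.96 g/cm³ = 22.12 g·m⁻²

D(4) = 22.1 g·m⁻²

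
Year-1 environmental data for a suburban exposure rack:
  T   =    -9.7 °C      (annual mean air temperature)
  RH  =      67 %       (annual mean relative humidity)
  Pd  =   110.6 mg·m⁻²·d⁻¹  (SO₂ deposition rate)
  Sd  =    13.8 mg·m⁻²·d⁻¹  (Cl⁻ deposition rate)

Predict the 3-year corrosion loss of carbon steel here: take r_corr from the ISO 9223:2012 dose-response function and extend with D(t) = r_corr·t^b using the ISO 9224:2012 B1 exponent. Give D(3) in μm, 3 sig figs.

D(3) = 12.9 μm

carbon steel: T≤10 °C ⇒ hinge +0.150·(-9.7−10) = -2.9550
  SO₂ term: 1.77·110.6^0.52·exp(0.02·67-2.9550) = 4.068
  Sd branch = 0.102·Sd^0.62·e^(0.033·RH+0.04·T) = 3.214 μm/a
  r_corr = 4.068 + 3.214 = 7.282 μm/a
Power-law: D(3) = r_corr · 3^0.523
  D(3) = 7.282 × 3^0.523 = 7.282 × 1.776 = 12.93 μm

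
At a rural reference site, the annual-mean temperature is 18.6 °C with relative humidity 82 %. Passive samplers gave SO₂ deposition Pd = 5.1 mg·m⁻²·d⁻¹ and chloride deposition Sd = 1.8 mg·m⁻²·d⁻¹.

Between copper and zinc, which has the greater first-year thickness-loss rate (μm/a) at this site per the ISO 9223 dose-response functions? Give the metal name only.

copper: f(T) = -0.080·(T−10) [T>10 °C] = -0.6880
  sulphur-dioxide contribution → 0.5135 μm/a
  chloride contribution → 0.5721 μm/a
  total first-year rate 1.086 μm/a
zinc: temperature factor f = -0.071·(8.6) = -0.6106
  sulphur-dioxide contribution → 0.6236 μm/a
  chloride contribution → 0.2291 μm/a
  total first-year rate 0.8527 μm/a
Ordering by μm/a: copper (1.09) > zinc (0.853)

copper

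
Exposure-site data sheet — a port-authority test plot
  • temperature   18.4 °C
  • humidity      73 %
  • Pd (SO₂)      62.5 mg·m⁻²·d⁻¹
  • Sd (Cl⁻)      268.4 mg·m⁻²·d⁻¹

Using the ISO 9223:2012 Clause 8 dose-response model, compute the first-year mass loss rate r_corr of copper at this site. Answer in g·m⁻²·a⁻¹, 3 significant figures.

r_corr = 19.5 g·m⁻²·a⁻¹

copper: f(T) = -0.080·(T−10) [T>10 °C] = -0.6720
  SO₂ term: 0.0053·62.5^0.26·exp(0.059·73-0.6720) = 0.5887
  Cl⁻ term: 0.01025·268.4^0.27·exp(0.036·73+0.049·18.4) = 1.583
  sum: 0.5887 + 1.583 → r_corr = 2.171 μm/a
Convert to mass loss: 2.171 μm/a × 8.96 g/cm³ = 19.45 g·m⁻²·a⁻¹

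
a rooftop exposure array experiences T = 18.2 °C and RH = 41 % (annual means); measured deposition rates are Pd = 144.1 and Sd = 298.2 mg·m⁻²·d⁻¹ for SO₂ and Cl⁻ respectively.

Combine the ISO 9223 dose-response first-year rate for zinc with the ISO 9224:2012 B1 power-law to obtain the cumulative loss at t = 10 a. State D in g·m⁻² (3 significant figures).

zinc: T>10 °C ⇒ hinge -0.071·(18.2−10) = -0.5822
  SO₂ term: 0.0129·144.1^0.44·exp(0.046·41-0.5822) = 0.4233
  Cl⁻ term: 0.0175·298.2^0.57·exp(0.008·41+0.085·18.2) = 2.936
  sum: 0.4233 + 2.936 → r_corr = 3.36 μm/a
Long-term exponent b (ISO 9224 Table 2, B1) = 0.813
  D(10) = 3.36 × 10^0.813 = 3.36 × 6.501 = 21.84 μm
  Mass loss = 21.84 μm × 7.14 g/cm³ = 156 g·m⁻²

D(10) = 156 g·m⁻²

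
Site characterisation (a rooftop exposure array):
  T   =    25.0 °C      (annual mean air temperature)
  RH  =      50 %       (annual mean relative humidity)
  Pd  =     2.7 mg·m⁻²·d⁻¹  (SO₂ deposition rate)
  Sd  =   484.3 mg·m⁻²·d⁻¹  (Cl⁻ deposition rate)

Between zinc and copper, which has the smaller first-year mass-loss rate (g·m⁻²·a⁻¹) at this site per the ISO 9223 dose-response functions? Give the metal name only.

copper

zinc: temperature factor f = -0.071·(15.0) = -1.0650
  sulphur-dioxide contribution → 0.06867 μm/a
  chloride contribution → 7.416 μm/a
  total first-year rate 7.484 μm/a
  mass loss = 7.484 μm/a × 7.14 g/cm³ = 53.44 g·m⁻²·a⁻¹
copper: f(T) = -0.080·(T−10) [T>10 °C] = -1.2000
  sulphur-dioxide contribution → 0.03949 μm/a
  chloride contribution → 1.121 μm/a
  total first-year rate 1.16 μm/a
  mass loss = 1.16 μm/a × 8.96 g/cm³ = 10.39 g·m⁻²·a⁻¹
Ordering by g·m⁻²·a⁻¹: zinc (53.4) > copper (10.4)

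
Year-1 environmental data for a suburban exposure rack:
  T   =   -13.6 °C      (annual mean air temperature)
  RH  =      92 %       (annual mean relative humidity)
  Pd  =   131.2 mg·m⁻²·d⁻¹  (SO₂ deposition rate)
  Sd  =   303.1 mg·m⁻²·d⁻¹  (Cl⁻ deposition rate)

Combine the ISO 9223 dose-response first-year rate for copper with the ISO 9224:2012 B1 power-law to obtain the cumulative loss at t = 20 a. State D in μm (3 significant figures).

copper: f(T) = +0.126·(T−10) [T≤10 °C] = -2.9736
  SO₂ term: 0.0053·131.2^0.26·exp(0.059·92-2.9736) = 0.2192
  Cl⁻ term: 0.01025·303.1^0.27·exp(0.036·92+0.049·-13.6) = 0.6756
  r_corr = 0.2192 + 0.6756 = 0.8949 μm/a
Long-term exponent b (ISO 9224 Table 2, B1) = 0.667
  D(20) = 0.8949 × 20^0.667 = 0.8949 × 7.375 = 6.6 μm

D(20) = 6.60 μm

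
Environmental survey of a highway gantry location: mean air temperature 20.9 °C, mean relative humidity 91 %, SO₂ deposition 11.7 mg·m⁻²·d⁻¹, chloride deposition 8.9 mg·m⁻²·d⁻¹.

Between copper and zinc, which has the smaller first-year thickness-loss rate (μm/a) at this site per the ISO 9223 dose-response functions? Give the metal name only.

zinc

copper: f(T) = -0.080·(T−10) [T>10 °C] = -0.8720
  SO₂ term: 0.0053·11.7^0.26·exp(0.059·91-0.8720) = 0.9016
  Sd branch = 0.01025·Sd^0.27·e^(0.036·RH+0.049·T) = 1.363 μm/a
  r_corr = 0.9016 + 1.363 = 2.265 μm/a
zinc: temperature factor f = -0.071·(10.9) = -0.7739
  Pd branch = 0.0129·Pd^0.44·e^(0.046·RH+f) = 1.155 μm/a
  Cl⁻ term: 0.0175·8.9^0.57·exp(0.008·91+0.085·20.9) = 0.7445
  sum: 1.155 + 0.7445 → r_corr = 1.899 μm/a
Ordering by μm/a: copper (2.26) > zinc (1.9)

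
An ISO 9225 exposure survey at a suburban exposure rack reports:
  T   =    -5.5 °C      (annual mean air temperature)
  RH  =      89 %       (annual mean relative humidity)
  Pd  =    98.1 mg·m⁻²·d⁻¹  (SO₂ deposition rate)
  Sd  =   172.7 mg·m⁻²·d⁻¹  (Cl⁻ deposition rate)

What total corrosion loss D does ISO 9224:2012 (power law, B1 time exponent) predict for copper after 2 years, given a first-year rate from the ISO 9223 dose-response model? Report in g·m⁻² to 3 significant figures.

copper: temperature factor f = +0.126·(-15.5) = -1.9530
  SO₂ term: 0.0053·98.1^0.26·exp(0.059·89-1.9530) = 0.4725
  Sd branch = 0.01025·Sd^0.27·e^(0.036·RH+0.049·T) = 0.7749 μm/a
  r_corr = 0.4725 + 0.7749 = 1.247 μm/a
ISO 9224: D(t) = r_corr · t^b with b = 0.667 (copper, B1)
  D(2) = 1.247 × 2^0.667 = 1.247 × 1.588 = 1.981 μm
  Mass loss = 1.981 μm × 8.96 g/cm³ = 17.75 g·m⁻²

D(2) = 17.7 g·m⁻²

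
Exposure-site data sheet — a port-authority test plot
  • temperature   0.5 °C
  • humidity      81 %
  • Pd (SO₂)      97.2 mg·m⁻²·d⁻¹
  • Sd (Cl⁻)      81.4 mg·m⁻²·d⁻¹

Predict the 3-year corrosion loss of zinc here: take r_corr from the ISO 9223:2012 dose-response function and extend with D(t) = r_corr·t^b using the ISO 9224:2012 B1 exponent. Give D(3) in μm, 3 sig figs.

zinc: temperature factor f = +0.038·(-9.5) = -0.3610
  sulphur-dioxide contribution → 2.796 μm/a
  chloride contribution → 0.4285 μm/a
  total first-year rate 3.225 μm/a
Long-term exponent b (ISO 9224 Table 2, B1) = 0.813
  D(3) = 3.225 × 3^0.813 = 3.225 × 2.443 = 7.877 μm

D(3) = 7.88 μm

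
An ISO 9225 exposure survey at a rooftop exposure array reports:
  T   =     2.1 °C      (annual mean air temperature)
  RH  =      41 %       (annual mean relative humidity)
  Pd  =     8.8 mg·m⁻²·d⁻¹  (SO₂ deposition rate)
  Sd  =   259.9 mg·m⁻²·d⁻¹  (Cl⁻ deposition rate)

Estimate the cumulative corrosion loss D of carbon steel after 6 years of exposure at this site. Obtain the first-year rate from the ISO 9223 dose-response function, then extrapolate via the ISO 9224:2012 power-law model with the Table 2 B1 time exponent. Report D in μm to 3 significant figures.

D(6) = 44.1 μm

carbon steel: f(T) = +0.150·(T−10) [T≤10 °C] = -1.1850
  SO₂ term: 1.77·8.8^0.52·exp(0.02·41-1.1850) = 3.807
  Cl⁻ term: 0.102·259.9^0.62·exp(0.033·41+0.04·2.1) = 13.49
  sum: 3.807 + 13.49 → r_corr = 17.29 μm/a
Power-law: D(6) = r_corr · 6^0.523
  D(6) = 17.29 × 6^0.523 = 17.29 × 2.553 = 44.14 μm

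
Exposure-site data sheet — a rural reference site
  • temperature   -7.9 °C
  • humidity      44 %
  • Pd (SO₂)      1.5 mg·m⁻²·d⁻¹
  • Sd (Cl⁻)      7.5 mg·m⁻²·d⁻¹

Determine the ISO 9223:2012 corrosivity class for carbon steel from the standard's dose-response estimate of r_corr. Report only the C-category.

C2

carbon steel: f(T) = +0.150·(T−10) [T≤10 °C] = -2.6850
  Pd branch = 1.77·Pd^0.52·e^(0.02·RH+f) = 0.3595 μm/a
  Cl⁻ term: 0.102·7.5^0.62·exp(0.033·44+0.04·-7.9) = 1.108
  r_corr = 0.3595 + 1.108 = 1.467 μm/a
1.47 μm/a falls in (1.3, 25] for carbon steel → category C2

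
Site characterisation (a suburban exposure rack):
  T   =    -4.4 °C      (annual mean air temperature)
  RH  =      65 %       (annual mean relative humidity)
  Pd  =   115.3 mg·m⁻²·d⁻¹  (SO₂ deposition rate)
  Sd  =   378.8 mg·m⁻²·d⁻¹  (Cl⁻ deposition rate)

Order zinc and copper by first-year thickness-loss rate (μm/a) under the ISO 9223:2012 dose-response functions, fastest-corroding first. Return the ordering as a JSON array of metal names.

["zinc", "copper"]

zinc: T≤10 °C ⇒ hinge +0.038·(-4.4−10) = -0.5472
  SO₂ term: 0.0129·115.3^0.44·exp(0.046·65-0.5472) = 1.199
  Cl⁻ term: 0.0175·378.8^0.57·exp(0.008·65+0.085·-4.4) = 0.5972
  r_corr = 1.199 + 0.5972 = 1.796 μm/a
copper: temperature factor f = +0.126·(-14.4) = -1.8144
  Pd branch = 0.0053·Pd^0.26·e^(0.059·RH+f) = 0.1374 μm/a
  Sd branch = 0.01025·Sd^0.27·e^(0.036·RH+0.049·T) = 0.4261 μm/a
  sum: 0.1374 + 0.4261 → r_corr = 0.5635 μm/a
Ordering by μm/a: zinc (1.8) > copper (0.563)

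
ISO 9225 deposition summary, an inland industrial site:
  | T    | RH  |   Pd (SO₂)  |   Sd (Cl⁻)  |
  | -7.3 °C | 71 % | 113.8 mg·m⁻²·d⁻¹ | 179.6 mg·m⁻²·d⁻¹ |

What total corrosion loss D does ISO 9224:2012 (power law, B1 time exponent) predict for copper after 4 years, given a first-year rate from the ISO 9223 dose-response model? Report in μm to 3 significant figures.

D(4) = 1.29 μm

copper: T≤10 °C ⇒ hinge +0.126·(-7.3−10) = -2.1798
  sulphur-dioxide contribution → 0.1353 μm/a
  chloride contribution → 0.3751 μm/a
  total first-year rate 0.5104 μm/a
Power-law: D(4) = r_corr · 4^0.667
  D(4) = 0.5104 × 4^0.667 = 0.5104 × 2.521 = 1.287 μm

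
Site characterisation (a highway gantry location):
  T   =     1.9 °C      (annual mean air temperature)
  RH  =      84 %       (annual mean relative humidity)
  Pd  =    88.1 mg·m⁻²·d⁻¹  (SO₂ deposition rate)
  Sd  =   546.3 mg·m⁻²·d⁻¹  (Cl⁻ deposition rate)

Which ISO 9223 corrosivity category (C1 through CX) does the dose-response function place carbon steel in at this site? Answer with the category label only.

C5

carbon steel: temperature factor f = +0.150·(-8.1) = -1.2150
  sulphur-dioxide contribution → 28.93 μm/a
  chloride contribution → 87.64 μm/a
  ⇒ r_corr(carbon steel) = 116.6 μm/a
117 μm/a falls in (80, 200] for carbon steel → category C5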